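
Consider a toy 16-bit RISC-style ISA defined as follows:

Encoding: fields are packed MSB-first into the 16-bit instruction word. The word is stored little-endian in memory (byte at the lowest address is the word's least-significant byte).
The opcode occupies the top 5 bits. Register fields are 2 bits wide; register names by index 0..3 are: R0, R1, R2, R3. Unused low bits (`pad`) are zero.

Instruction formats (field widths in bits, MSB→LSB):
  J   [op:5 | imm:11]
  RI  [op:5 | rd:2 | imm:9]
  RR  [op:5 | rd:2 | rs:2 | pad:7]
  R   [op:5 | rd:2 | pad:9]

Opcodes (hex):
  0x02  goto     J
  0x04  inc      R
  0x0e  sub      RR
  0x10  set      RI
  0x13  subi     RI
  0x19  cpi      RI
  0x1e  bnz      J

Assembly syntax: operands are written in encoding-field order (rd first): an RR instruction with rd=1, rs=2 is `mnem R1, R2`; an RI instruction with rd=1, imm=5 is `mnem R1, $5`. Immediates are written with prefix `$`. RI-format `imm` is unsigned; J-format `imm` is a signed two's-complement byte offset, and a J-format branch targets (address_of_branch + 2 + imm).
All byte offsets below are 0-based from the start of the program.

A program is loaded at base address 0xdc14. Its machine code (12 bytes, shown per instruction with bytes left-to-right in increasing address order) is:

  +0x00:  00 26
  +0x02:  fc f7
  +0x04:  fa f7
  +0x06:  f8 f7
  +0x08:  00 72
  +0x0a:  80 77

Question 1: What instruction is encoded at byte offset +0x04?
bnz $-6

+0x04: fa f7 ⇒ word 0xf7fa (little)
  op=0xf7fa>>11=0x1e ⇒ bnz (J)
  imm: (w>>0)&0x7ff=0x7fa (s11→-6) → $-6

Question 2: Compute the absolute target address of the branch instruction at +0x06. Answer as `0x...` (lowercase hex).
0xdc14

@+06  little-endian(f8 f7) = 0xf7f8
  opcode bits[15:11]=0x1e: bnz/J
  [10:0] imm=2040 (s11→-8) = $-8
  target = base 0xdc14 + off 0x06 + 2 + imm -8 = 0xdc14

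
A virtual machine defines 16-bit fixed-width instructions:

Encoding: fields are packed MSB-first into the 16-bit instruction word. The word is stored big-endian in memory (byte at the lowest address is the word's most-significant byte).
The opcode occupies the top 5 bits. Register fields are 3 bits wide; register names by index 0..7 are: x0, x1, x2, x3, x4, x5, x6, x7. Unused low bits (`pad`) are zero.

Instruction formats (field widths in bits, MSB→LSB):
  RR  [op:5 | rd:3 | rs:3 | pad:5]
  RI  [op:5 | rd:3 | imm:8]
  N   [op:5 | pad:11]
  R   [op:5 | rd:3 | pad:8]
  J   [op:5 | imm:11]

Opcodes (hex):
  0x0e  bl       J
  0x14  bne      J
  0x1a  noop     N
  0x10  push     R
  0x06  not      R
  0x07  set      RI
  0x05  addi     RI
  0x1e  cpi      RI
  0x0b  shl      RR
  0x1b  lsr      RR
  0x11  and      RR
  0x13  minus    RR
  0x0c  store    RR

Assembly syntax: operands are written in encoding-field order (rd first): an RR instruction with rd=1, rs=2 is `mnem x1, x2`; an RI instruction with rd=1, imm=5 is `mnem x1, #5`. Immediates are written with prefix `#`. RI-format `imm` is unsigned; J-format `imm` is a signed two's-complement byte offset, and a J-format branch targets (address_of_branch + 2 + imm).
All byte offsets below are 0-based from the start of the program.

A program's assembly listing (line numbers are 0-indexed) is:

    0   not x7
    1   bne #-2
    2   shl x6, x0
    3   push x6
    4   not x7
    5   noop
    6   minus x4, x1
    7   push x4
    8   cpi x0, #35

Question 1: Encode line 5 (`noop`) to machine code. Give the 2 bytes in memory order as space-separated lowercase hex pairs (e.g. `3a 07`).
d0 00

5. noop fields op=0x1a:5|pad=0:11 → word d000h → d0 00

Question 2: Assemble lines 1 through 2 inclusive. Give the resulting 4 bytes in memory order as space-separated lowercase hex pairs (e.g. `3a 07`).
1. bne fields op=0x14:5|imm=-2:11 → word a7feh → a7 fe
2. shl fields op=0xb:5|rd=6:3|rs=0:3|pad=0:5 → word 5e00h → 5e 00

a7 fe 5e 00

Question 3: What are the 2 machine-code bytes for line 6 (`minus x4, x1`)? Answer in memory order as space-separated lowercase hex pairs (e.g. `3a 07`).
9c 20

L6: minus op=0x13:5|rd=4:3|rs=1:3|pad=0:5 ⇒ 0x9c20 ⇒ big 9c 20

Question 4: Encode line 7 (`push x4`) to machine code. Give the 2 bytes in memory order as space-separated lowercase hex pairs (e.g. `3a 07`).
line 7 (push): pack op=0x10:5|rd=4:3|pad=0:8 = 0x8400; big→ 84 00

84 00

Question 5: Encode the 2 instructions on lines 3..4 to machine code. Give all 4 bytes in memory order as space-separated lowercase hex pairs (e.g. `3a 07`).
86 00 37 00

3. push fields op=0x10:5|rd=6:3|pad=0:8 → word 8600h → 86 00
4. not fields op=0x6:5|rd=7:3|pad=0:8 → word 3700h → 37 00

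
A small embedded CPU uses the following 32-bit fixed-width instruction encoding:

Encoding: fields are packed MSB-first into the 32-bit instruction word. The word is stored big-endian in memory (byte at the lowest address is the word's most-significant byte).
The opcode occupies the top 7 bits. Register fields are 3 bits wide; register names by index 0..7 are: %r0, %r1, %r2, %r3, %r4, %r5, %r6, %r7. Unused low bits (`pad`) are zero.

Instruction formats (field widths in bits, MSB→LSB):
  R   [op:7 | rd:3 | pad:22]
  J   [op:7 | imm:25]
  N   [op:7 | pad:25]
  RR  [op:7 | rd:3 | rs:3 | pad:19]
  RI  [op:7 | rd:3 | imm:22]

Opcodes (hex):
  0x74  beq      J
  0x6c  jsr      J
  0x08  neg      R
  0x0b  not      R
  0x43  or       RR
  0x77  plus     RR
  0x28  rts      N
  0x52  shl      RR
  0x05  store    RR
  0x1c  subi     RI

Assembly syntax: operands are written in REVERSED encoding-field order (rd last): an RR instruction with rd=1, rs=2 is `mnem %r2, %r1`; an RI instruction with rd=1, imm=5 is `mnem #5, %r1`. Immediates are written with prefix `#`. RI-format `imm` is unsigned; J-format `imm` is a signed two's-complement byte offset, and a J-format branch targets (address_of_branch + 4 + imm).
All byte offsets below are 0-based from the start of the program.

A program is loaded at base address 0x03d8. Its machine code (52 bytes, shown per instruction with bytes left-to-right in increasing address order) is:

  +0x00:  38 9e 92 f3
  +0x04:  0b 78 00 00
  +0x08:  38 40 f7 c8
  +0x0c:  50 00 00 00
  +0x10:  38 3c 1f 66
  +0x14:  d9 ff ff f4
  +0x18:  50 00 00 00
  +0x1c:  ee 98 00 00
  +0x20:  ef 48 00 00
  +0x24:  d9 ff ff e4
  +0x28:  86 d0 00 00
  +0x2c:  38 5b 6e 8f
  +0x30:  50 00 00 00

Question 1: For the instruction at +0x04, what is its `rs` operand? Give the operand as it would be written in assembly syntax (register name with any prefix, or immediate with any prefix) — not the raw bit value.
off 0x04: read 0b 78 00 00 as big → 0x0b780000
  top 7b → 0x5 → store [RR]
  rd: (w>>22)&0x7=0x5 → %r5
  rs: (w>>19)&0x7=0x7 → %r7

%r7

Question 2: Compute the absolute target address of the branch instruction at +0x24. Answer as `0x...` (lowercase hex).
[24] d9 ff ff e4 → 0xd9ffffe4
  opcode bits[31:25]=0x6c: jsr/J
  imm@[24:0]=0x1ffffe4 (s25→-28) ⇒ #-28
  target = base 0x03d8 + off 0x24 + 4 + imm -28 = 0x03e4

0x03e4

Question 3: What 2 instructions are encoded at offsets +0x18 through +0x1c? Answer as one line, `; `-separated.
rts; plus %r3, %r2

@+18  big-endian(50 00 00 00) = 0x50000000
  op=0x50000000>>25=0x28 ⇒ rts (N)
@+1c  big-endian(ee 98 00 00) = 0xee980000
  op=0xee980000>>25=0x77 ⇒ plus (RR)
  rd: (w>>22)&0x7=0x2 → %r2
  rs: (w>>19)&0x7=0x3 → %r3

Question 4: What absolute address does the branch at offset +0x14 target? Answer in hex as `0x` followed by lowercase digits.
+0x14: d9 ff ff f4 ⇒ word 0xd9fffff4 (big)
  op=0xd9fffff4>>25=0x6c ⇒ jsr (J)
  imm@[24:0]=0x1fffff4 (s25→-12) ⇒ #-12
  target = base 0x03d8 + off 0x14 + 4 + imm -12 = 0x03e4

0x03e4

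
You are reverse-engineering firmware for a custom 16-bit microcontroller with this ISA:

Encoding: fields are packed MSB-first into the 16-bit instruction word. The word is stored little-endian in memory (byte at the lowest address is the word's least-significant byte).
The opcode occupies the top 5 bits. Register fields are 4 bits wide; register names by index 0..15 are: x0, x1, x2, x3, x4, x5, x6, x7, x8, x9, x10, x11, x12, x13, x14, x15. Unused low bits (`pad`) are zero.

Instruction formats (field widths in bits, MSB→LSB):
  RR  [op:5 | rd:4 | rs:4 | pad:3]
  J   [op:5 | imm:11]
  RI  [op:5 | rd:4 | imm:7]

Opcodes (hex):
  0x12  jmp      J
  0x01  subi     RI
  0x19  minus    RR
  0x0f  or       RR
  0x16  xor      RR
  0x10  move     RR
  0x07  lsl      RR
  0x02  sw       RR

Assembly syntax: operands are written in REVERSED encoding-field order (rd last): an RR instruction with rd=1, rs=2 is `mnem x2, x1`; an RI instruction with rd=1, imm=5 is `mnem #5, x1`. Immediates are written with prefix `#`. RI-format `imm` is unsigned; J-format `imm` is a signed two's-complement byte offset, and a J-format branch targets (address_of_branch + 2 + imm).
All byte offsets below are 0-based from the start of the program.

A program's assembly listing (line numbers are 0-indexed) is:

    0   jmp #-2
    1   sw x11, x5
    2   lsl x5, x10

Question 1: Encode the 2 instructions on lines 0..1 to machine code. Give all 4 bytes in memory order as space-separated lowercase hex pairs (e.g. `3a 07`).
L0: jmp op=0x12:5|imm=-2:11 ⇒ 0x97fe ⇒ little fe 97
L1: sw op=0x2:5|rd=5:4|rs=11:4|pad=0:3 ⇒ 0x12d8 ⇒ little d8 12

fe 97 d8 12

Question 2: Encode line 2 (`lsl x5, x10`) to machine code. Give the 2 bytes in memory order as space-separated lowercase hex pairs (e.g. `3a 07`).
28 3d

line 2 (lsl): pack op=0x7:5|rd=10:4|rs=5:4|pad=0:3 = 0x3d28; little→ 28 3d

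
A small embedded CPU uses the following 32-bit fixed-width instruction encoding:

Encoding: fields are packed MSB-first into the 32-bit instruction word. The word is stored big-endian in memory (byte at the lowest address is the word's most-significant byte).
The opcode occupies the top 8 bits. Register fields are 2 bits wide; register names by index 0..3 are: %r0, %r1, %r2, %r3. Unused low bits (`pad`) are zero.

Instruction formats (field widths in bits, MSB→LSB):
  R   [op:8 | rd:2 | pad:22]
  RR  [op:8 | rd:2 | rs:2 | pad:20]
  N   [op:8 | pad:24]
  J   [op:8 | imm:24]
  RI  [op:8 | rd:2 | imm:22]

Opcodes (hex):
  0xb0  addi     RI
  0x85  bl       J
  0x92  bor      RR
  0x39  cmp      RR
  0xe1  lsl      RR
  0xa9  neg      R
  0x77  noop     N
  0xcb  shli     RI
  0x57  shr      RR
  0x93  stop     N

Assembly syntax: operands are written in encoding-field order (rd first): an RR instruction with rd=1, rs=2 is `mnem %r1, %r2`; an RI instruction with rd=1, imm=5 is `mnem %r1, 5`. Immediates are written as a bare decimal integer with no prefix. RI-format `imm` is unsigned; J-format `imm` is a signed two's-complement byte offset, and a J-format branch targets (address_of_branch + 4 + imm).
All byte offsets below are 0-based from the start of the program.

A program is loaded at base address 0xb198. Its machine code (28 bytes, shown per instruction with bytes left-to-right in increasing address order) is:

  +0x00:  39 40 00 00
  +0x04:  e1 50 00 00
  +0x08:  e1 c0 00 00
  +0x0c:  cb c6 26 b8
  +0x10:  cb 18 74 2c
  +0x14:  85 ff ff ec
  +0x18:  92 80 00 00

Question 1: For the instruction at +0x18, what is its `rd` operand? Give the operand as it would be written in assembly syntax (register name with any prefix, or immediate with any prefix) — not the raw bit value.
@+18  big-endian(92 80 00 00) = 0x92800000
  opcode bits[31:24]=0x92: bor/RR
  [23:22] rd=2 = %r2
  [21:20] rs=0 = %r0

%r2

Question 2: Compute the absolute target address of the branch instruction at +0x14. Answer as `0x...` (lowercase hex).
+0x14: 85 ff ff ec ⇒ word 0x85ffffec (big)
  opcode bits[31:24]=0x85: bl/J
  [23:0] imm=16777196 (s24→-20) = -20
  target = base 0xb198 + off 0x14 + 4 + imm -20 = 0xb19c

0xb19c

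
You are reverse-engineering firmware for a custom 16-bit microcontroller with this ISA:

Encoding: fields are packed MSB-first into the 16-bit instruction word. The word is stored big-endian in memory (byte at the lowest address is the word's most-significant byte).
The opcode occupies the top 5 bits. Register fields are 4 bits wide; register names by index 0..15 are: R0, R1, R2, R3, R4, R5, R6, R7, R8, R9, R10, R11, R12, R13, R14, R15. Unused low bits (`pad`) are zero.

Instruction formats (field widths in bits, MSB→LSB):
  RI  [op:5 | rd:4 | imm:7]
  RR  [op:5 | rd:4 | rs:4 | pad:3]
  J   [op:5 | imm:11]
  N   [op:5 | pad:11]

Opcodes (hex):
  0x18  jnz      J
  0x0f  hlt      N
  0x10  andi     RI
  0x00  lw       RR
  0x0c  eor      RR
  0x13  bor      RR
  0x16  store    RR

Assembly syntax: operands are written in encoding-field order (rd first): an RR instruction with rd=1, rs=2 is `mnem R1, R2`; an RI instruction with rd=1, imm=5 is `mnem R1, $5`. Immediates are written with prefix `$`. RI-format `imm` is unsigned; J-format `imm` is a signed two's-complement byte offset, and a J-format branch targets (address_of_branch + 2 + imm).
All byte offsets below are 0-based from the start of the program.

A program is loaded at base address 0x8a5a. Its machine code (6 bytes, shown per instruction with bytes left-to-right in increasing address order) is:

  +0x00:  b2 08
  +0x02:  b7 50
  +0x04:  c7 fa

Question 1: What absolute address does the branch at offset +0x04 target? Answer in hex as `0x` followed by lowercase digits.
off 0x04: read c7 fa as big → 0xc7fa
  top 5b → 0x18 → jnz [J]
  [10:0] imm=2042 (s11→-6) = $-6
  target = base 0x8a5a + off 0x04 + 2 + imm -6 = 0x8a5a

0x8a5a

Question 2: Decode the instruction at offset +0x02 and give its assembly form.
@+02  big-endian(b7 50) = 0xb750
  opcode bits[15:11]=0x16: store/RR
  [10:7] rd=14 = R14
  [6:3] rs=10 = R10

store R14, R10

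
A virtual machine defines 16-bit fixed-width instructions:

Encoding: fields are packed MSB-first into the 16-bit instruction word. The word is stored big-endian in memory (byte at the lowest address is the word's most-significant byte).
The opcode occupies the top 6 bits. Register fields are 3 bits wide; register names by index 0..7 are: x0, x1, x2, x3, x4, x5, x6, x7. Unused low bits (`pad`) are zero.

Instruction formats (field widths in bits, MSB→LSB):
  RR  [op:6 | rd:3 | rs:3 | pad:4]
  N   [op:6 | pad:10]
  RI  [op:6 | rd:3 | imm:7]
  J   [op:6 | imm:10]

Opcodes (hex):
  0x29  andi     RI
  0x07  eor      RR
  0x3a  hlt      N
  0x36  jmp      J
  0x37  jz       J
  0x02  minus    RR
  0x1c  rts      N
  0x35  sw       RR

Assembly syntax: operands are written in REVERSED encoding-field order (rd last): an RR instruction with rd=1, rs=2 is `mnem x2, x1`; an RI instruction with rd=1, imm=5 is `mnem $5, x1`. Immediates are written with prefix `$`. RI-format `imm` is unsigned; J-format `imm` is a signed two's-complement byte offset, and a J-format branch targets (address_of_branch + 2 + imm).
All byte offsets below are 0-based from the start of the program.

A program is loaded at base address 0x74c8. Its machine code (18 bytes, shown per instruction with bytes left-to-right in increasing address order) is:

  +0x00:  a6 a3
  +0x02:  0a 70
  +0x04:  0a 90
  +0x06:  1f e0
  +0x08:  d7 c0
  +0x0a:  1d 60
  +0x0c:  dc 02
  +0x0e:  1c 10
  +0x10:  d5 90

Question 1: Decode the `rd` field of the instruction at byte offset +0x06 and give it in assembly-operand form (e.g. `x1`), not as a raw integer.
+0x06: 1f e0 ⇒ word 0x1fe0 (big)
  opcode bits[15:10]=0x7: eor/RR
  rd@[9:7]=0x7 ⇒ x7
  rs@[6:4]=0x6 ⇒ x6

x7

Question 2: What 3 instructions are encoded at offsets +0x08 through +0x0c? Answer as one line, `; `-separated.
+0x08: d7 c0 ⇒ word 0xd7c0 (big)
  opcode bits[15:10]=0x35: sw/RR
  [9:7] rd=7 = x7
  [6:4] rs=4 = x4
+0x0a: 1d 60 ⇒ word 0x1d60 (big)
  opcode bits[15:10]=0x7: eor/RR
  [9:7] rd=2 = x2
  [6:4] rs=6 = x6
+0x0c: dc 02 ⇒ word 0xdc02 (big)
  opcode bits[15:10]=0x37: jz/J
  [9:0] imm=2 = $2

sw x4, x7; eor x6, x2; jz $2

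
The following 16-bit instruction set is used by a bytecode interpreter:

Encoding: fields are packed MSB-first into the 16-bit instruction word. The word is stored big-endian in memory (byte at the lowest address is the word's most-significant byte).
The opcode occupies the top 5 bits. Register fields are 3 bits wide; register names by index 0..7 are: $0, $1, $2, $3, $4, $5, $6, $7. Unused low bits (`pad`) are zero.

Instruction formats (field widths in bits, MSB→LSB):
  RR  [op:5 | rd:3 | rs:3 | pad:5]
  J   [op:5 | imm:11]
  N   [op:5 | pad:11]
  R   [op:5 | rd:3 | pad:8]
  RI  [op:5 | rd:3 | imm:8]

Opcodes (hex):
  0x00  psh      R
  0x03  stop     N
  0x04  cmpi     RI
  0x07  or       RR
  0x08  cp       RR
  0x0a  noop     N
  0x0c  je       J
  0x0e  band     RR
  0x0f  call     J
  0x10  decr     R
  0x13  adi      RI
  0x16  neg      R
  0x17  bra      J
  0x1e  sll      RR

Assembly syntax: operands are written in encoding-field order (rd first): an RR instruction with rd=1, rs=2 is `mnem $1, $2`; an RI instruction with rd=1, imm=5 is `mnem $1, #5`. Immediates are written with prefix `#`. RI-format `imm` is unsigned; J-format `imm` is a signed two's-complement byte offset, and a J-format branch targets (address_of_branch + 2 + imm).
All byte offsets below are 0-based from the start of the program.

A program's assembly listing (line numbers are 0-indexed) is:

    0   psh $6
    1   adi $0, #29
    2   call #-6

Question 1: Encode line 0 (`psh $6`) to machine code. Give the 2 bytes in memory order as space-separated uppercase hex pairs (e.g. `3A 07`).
06 00

L0: psh op=0x0:5|rd=6:3|pad=0:8 ⇒ 0x0600 ⇒ big 06 00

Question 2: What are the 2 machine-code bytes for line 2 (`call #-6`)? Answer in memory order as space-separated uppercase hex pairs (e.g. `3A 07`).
7F FA

L2: call op=0xf:5|imm=-6:11 ⇒ 0x7ffa ⇒ big 7f fa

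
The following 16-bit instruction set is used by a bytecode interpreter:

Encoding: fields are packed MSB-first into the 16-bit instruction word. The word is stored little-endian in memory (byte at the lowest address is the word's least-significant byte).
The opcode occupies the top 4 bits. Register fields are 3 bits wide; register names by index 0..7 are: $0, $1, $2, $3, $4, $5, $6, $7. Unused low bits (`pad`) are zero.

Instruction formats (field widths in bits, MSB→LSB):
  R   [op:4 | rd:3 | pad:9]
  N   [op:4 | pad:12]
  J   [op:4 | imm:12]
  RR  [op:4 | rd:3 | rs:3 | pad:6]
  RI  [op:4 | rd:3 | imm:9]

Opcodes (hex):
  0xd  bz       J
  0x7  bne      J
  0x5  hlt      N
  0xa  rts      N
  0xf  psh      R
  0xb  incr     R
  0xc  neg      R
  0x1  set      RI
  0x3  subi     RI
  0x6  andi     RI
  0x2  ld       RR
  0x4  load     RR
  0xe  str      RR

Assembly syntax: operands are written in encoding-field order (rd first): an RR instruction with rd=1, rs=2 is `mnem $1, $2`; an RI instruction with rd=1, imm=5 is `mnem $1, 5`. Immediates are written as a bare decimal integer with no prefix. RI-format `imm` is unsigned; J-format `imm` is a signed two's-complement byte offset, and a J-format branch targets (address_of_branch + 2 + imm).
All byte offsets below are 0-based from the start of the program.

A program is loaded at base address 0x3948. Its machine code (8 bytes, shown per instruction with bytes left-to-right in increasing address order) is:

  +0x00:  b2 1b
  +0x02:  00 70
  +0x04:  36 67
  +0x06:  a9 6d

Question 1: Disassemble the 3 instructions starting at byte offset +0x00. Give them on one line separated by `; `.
set $5, 434; bne 0; andi $3, 310

@+00  little-endian(b2 1b) = 0x1bb2
  top 4b → 0x1 → set [RI]
  rd@[11:9]=0x5 ⇒ $5
  imm@[8:0]=0x1b2 ⇒ 434
@+02  little-endian(00 70) = 0x7000
  top 4b → 0x7 → bne [J]
  imm@[11:0]=0x0 ⇒ 0
@+04  little-endian(36 67) = 0x6736
  top 4b → 0x6 → andi [RI]
  rd@[11:9]=0x3 ⇒ $3
  imm@[8:0]=0x136 ⇒ 310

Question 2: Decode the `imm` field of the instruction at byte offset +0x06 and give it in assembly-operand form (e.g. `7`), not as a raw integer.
425

+0x06: a9 6d ⇒ word 0x6da9 (little)
  top 4b → 0x6 → andi [RI]
  rd: (w>>9)&0x7=0x6 → $6
  imm: (w>>0)&0x1ff=0x1a9 → 425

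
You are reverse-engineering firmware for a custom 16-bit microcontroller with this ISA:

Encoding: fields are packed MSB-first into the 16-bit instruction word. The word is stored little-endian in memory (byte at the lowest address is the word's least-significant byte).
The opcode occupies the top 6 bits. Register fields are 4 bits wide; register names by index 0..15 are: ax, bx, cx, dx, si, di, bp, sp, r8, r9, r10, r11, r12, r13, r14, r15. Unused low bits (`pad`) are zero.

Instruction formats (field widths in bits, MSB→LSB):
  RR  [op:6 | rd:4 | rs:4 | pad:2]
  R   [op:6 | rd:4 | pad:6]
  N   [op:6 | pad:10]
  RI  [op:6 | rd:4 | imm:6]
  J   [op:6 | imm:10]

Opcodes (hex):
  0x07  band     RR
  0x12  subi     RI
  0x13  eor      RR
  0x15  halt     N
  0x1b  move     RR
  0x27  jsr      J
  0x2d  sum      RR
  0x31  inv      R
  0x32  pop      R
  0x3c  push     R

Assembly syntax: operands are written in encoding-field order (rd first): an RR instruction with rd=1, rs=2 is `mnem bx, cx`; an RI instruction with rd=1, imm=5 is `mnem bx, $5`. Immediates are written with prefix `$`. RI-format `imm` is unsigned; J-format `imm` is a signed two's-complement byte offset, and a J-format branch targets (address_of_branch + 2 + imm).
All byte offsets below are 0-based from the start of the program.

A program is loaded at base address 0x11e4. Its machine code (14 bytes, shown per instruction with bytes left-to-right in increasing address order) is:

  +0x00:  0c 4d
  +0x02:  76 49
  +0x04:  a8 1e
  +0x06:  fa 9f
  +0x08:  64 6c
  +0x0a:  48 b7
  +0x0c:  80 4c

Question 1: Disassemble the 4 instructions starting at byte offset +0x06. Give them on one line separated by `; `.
jsr $-6; move bx, r9; sum r13, cx; eor cx, ax

+0x06: fa 9f ⇒ word 0x9ffa (little)
  op=0x9ffa>>10=0x27 ⇒ jsr (J)
  imm@[9:0]=0x3fa (s10→-6) ⇒ $-6
+0x08: 64 6c ⇒ word 0x6c64 (little)
  op=0x6c64>>10=0x1b ⇒ move (RR)
  rd@[9:6]=0x1 ⇒ bx
  rs@[5:2]=0x9 ⇒ r9
+0x0a: 48 b7 ⇒ word 0xb748 (little)
  op=0xb748>>10=0x2d ⇒ sum (RR)
  rd@[9:6]=0xd ⇒ r13
  rs@[5:2]=0x2 ⇒ cx
+0x0c: 80 4c ⇒ word 0x4c80 (little)
  op=0x4c80>>10=0x13 ⇒ eor (RR)
  rd@[9:6]=0x2 ⇒ cx
  rs@[5:2]=0x0 ⇒ ax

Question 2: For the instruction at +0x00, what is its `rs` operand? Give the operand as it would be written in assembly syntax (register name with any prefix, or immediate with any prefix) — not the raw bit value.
+0x00: 0c 4d ⇒ word 0x4d0c (little)
  op=0x4d0c>>10=0x13 ⇒ eor (RR)
  rd@[9:6]=0x4 ⇒ si
  rs@[5:2]=0x3 ⇒ dx

dx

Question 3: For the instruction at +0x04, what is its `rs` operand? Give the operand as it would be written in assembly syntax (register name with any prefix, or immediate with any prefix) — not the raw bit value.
r10

off 0x04: read a8 1e as little → 0x1ea8
  opcode bits[15:10]=0x7: band/RR
  [9:6] rd=10 = r10
  [5:2] rs=10 = r10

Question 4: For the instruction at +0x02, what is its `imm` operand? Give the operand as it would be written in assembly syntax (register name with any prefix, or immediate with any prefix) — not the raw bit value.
$54

[02] 76 49 → 0x4976
  op=0x4976>>10=0x12 ⇒ subi (RI)
  rd: (w>>6)&0xf=0x5 → di
  imm: (w>>0)&0x3f=0x36 → $54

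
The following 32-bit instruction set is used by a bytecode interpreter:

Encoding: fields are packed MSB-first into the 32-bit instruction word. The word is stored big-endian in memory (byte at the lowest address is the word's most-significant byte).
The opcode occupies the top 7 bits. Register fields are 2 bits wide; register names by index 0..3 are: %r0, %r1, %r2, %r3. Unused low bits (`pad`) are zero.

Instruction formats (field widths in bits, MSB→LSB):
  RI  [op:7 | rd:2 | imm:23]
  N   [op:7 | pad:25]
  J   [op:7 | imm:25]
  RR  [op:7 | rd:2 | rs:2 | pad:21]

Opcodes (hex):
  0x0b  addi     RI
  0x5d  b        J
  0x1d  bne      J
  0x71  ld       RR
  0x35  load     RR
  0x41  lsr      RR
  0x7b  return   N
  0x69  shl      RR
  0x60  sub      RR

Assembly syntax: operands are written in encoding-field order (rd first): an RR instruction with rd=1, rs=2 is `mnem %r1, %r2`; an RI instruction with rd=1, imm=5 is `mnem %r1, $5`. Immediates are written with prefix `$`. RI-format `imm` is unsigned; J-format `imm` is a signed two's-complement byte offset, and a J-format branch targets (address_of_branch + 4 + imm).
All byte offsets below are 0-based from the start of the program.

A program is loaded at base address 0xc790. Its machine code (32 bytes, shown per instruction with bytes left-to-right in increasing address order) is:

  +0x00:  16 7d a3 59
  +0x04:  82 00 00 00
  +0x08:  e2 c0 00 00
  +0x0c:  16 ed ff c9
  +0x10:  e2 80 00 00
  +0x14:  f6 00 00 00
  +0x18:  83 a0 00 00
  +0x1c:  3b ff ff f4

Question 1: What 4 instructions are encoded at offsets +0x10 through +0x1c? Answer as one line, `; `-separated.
ld %r1, %r0; return; lsr %r3, %r1; bne $-12

+0x10: e2 80 00 00 ⇒ word 0xe2800000 (big)
  op=0xe2800000>>25=0x71 ⇒ ld (RR)
  rd@[24:23]=0x1 ⇒ %r1
  rs@[22:21]=0x0 ⇒ %r0
+0x14: f6 00 00 00 ⇒ word 0xf6000000 (big)
  op=0xf6000000>>25=0x7b ⇒ return (N)
+0x18: 83 a0 00 00 ⇒ word 0x83a00000 (big)
  op=0x83a00000>>25=0x41 ⇒ lsr (RR)
  rd@[24:23]=0x3 ⇒ %r3
  rs@[22:21]=0x1 ⇒ %r1
+0x1c: 3b ff ff f4 ⇒ word 0x3bfffff4 (big)
  op=0x3bfffff4>>25=0x1d ⇒ bne (J)
  imm@[24:0]=0x1fffff4 (s25→-12) ⇒ $-12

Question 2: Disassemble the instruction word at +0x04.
lsr %r0, %r0

off 0x04: read 82 00 00 00 as big → 0x82000000
  top 7b → 0x41 → lsr [RR]
  rd@[24:23]=0x0 ⇒ %r0
  rs@[22:21]=0x0 ⇒ %r0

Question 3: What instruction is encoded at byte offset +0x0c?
addi %r1, $7208905

@+0c  big-endian(16 ed ff c9) = 0x16edffc9
  top 7b → 0xb → addi [RI]
  rd: (w>>23)&0x3=0x1 → %r1
  imm: (w>>0)&0x7fffff=0x6dffc9 → $7208905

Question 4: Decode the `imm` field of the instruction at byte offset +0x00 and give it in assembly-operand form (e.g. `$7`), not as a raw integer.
$8233817

[00] 16 7d a3 59 → 0x167da359
  top 7b → 0xb → addi [RI]
  [24:23] rd=0 = %r0
  [22:0] imm=8233817 = $8233817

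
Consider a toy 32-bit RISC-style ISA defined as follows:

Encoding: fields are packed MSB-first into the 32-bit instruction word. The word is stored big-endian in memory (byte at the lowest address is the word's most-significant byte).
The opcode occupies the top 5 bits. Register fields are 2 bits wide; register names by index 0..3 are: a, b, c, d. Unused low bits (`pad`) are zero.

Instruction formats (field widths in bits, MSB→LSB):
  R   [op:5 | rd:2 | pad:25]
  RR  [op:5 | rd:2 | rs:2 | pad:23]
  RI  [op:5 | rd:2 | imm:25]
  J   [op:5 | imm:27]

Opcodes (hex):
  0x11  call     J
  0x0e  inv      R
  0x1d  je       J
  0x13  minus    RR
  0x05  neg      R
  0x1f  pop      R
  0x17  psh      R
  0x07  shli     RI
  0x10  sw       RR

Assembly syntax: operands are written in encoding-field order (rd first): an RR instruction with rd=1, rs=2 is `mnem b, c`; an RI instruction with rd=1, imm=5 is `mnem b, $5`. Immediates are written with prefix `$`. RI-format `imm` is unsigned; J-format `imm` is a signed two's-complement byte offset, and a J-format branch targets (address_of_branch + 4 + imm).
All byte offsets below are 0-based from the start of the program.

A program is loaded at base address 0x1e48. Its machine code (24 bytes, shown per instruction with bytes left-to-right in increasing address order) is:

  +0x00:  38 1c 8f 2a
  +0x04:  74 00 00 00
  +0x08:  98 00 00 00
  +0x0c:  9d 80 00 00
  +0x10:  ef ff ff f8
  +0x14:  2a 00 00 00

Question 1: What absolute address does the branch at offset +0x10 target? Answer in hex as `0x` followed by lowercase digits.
@+10  big-endian(ef ff ff f8) = 0xeffffff8
  op=0xeffffff8>>27=0x1d ⇒ je (J)
  imm: (w>>0)&0x7ffffff=0x7fffff8 (s27→-8) → $-8
  target = base 0x1e48 + off 0x10 + 4 + imm -8 = 0x1e54

0x1e54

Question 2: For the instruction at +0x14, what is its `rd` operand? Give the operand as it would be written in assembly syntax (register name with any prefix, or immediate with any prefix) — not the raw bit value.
b

off 0x14: read 2a 00 00 00 as big → 0x2a000000
  top 5b → 0x5 → neg [R]
  rd: (w>>25)&0x3=0x1 → b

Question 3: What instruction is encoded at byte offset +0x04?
@+04  big-endian(74 00 00 00) = 0x74000000
  op=0x74000000>>27=0xe ⇒ inv (R)
  rd@[26:25]=0x2 ⇒ c

inv c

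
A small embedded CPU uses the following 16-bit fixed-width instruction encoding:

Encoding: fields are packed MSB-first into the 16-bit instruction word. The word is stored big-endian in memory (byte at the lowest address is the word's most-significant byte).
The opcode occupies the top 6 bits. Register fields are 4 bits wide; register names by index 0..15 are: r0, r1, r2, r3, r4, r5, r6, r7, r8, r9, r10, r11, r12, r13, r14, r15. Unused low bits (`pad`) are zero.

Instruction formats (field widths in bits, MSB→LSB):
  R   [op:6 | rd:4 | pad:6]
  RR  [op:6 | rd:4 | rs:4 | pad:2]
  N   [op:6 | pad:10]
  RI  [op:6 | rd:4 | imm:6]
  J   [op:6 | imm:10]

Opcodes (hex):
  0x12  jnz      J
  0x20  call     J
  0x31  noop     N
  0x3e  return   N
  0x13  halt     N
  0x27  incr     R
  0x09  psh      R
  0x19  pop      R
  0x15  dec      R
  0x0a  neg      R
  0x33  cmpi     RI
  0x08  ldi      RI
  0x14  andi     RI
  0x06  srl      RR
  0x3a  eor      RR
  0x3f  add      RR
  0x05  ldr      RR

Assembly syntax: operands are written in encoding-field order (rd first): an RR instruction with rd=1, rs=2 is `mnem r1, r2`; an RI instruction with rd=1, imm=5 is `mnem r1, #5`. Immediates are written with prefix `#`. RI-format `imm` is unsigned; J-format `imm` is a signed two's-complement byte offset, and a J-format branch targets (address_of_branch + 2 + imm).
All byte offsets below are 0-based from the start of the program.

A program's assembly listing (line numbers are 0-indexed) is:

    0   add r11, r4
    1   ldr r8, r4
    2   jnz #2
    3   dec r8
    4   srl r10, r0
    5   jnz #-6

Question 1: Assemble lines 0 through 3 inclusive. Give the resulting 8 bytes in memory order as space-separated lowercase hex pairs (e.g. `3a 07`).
line 0 (add): pack op=0x3f:6|rd=11:4|rs=4:4|pad=0:2 = 0xfed0; big→ fe d0
line 1 (ldr): pack op=0x5:6|rd=8:4|rs=4:4|pad=0:2 = 0x1610; big→ 16 10
line 2 (jnz): pack op=0x12:6|imm=2:10 = 0x4802; big→ 48 02
line 3 (dec): pack op=0x15:6|rd=8:4|pad=0:6 = 0x5600; big→ 56 00

fe d0 16 10 48 02 56 00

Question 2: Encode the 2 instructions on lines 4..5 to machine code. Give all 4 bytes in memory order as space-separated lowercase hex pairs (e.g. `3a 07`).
1a 80 4b fa

line 4 (srl): pack op=0x6:6|rd=10:4|rs=0:4|pad=0:2 = 0x1a80; big→ 1a 80
line 5 (jnz): pack op=0x12:6|imm=-6:10 = 0x4bfa; big→ 4b fa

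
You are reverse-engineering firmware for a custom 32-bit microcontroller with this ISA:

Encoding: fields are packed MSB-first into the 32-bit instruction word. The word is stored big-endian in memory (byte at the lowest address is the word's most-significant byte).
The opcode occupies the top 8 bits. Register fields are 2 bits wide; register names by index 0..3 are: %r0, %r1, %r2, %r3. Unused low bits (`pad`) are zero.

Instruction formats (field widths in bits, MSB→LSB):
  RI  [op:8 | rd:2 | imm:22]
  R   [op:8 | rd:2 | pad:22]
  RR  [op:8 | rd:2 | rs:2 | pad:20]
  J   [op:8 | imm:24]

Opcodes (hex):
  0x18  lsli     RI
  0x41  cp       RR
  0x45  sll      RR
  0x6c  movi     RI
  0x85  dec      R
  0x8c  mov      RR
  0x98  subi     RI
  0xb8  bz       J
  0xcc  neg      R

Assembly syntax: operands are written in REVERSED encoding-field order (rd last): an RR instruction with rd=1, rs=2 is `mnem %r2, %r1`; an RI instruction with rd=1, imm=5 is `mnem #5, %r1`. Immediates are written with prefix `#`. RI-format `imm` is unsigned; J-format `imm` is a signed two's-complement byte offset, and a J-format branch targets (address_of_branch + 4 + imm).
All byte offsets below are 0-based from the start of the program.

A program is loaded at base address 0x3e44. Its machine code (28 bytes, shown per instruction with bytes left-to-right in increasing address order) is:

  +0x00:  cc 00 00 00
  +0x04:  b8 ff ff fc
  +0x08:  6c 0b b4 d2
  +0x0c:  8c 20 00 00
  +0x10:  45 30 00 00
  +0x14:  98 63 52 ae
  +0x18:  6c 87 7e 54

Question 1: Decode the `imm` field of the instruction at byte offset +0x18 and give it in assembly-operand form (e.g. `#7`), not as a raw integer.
@+18  big-endian(6c 87 7e 54) = 0x6c877e54
  top 8b → 0x6c → movi [RI]
  rd: (w>>22)&0x3=0x2 → %r2
  imm: (w>>0)&0x3fffff=0x77e54 → #491092

#491092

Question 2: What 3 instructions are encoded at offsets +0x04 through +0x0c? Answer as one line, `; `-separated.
bz #-4; movi #767186, %r0; mov %r2, %r0

@+04  big-endian(b8 ff ff fc) = 0xb8fffffc
  top 8b → 0xb8 → bz [J]
  imm@[23:0]=0xfffffc (s24→-4) ⇒ #-4
@+08  big-endian(6c 0b b4 d2) = 0x6c0bb4d2
  top 8b → 0x6c → movi [RI]
  rd@[23:22]=0x0 ⇒ %r0
  imm@[21:0]=0xbb4d2 ⇒ #767186
@+0c  big-endian(8c 20 00 00) = 0x8c200000
  top 8b → 0x8c → mov [RR]
  rd@[23:22]=0x0 ⇒ %r0
  rs@[21:20]=0x2 ⇒ %r2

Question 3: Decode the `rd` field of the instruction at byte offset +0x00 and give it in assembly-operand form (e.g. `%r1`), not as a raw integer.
%r0

[00] cc 00 00 00 → 0xcc000000
  top 8b → 0xcc → neg [R]
  rd: (w>>22)&0x3=0x0 → %r0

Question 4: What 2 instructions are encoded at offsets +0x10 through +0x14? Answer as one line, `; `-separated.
off 0x10: read 45 30 00 00 as big → 0x45300000
  top 8b → 0x45 → sll [RR]
  rd: (w>>22)&0x3=0x0 → %r0
  rs: (w>>20)&0x3=0x3 → %r3
off 0x14: read 98 63 52 ae as big → 0x986352ae
  top 8b → 0x98 → subi [RI]
  rd: (w>>22)&0x3=0x1 → %r1
  imm: (w>>0)&0x3fffff=0x2352ae → #2314926

sll %r3, %r0; subi #2314926, %r1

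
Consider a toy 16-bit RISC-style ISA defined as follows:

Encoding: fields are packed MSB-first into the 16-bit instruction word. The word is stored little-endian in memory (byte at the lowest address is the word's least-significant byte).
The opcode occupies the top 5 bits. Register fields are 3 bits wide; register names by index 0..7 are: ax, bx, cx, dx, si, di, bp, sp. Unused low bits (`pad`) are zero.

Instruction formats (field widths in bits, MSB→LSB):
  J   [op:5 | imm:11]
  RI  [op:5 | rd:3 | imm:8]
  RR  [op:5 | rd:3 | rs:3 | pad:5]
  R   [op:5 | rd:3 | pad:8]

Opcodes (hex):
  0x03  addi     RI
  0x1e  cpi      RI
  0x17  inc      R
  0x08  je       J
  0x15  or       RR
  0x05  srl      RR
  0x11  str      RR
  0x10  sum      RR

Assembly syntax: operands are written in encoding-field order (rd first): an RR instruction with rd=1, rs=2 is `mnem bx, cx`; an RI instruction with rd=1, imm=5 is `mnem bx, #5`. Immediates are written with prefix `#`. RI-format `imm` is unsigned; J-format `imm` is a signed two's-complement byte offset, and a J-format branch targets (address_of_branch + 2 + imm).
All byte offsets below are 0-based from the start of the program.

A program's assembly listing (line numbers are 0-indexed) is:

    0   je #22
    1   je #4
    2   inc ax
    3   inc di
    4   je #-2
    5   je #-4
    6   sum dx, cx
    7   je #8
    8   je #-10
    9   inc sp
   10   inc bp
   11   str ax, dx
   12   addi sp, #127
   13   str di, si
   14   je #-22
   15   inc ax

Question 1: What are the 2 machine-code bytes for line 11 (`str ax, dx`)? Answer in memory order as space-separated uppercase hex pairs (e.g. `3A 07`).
line 11 (str): pack op=0x11:5|rd=0:3|rs=3:3|pad=0:5 = 0x8860; little→ 60 88

60 88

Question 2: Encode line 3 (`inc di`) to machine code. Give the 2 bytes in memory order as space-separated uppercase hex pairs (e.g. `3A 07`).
line 3 (inc): pack op=0x17:5|rd=5:3|pad=0:8 = 0xbd00; little→ 00 bd

00 BD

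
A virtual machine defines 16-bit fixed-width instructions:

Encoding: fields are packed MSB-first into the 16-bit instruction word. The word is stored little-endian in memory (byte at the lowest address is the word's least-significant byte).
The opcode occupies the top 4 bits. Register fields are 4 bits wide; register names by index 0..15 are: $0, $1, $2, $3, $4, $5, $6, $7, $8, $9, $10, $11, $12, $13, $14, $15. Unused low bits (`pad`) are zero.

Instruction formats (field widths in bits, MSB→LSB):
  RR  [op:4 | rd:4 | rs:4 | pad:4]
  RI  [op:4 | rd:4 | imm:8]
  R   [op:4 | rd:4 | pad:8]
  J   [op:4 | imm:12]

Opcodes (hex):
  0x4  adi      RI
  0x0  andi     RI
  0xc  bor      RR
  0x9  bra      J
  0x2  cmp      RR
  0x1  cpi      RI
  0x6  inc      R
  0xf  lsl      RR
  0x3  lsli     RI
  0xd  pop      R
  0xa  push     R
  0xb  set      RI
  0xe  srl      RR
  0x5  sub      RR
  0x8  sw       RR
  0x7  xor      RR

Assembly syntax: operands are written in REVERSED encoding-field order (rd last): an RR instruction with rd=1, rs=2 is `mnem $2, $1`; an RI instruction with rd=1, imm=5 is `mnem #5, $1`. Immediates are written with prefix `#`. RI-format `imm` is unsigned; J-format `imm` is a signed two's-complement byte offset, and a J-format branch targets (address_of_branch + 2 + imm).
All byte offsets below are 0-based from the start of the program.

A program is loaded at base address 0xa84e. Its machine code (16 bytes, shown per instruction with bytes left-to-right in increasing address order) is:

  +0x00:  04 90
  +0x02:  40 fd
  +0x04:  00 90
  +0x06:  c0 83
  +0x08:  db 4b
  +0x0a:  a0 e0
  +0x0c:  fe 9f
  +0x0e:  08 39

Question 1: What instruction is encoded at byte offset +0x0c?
[0c] fe 9f → 0x9ffe
  op=0x9ffe>>12=0x9 ⇒ bra (J)
  [11:0] imm=4094 (s12→-2) = #-2

bra #-2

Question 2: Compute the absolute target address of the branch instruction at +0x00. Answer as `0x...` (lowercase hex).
[00] 04 90 → 0x9004
  top 4b → 0x9 → bra [J]
  [11:0] imm=4 = #4
  target = base 0xa84e + off 0x00 + 2 + imm 4 = 0xa854

0xa854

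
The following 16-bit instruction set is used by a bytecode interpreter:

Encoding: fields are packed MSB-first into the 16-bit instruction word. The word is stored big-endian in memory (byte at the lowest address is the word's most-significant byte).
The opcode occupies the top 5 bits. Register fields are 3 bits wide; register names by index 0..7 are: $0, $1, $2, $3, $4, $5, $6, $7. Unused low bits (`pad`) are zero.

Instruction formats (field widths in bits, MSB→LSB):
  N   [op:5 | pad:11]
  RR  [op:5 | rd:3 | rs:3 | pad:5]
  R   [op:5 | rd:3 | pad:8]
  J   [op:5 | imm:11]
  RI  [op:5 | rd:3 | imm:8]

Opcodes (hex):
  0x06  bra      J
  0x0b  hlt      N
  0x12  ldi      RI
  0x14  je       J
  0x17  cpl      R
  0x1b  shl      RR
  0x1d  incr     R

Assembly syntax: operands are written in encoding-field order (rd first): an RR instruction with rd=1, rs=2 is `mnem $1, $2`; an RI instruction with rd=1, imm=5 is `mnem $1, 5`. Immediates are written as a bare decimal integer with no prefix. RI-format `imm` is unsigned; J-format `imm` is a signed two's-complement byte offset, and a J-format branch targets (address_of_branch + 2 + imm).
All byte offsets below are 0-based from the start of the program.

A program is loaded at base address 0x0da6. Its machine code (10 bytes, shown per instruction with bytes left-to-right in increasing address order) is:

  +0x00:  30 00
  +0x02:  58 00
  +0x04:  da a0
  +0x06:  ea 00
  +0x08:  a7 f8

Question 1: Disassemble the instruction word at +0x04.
@+04  big-endian(da a0) = 0xdaa0
  opcode bits[15:11]=0x1b: shl/RR
  rd: (w>>8)&0x7=0x2 → $2
  rs: (w>>5)&0x7=0x5 → $5

shl $2, $5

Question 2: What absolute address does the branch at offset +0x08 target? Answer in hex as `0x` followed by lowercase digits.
+0x08: a7 f8 ⇒ word 0xa7f8 (big)
  op=0xa7f8>>11=0x14 ⇒ je (J)
  [10:0] imm=2040 (s11→-8) = -8
  target = base 0x0da6 + off 0x08 + 2 + imm -8 = 0x0da8

0x0da8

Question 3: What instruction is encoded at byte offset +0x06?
incr $2

[06] ea 00 → 0xea00
  top 5b → 0x1d → incr [R]
  rd@[10:8]=0x2 ⇒ $2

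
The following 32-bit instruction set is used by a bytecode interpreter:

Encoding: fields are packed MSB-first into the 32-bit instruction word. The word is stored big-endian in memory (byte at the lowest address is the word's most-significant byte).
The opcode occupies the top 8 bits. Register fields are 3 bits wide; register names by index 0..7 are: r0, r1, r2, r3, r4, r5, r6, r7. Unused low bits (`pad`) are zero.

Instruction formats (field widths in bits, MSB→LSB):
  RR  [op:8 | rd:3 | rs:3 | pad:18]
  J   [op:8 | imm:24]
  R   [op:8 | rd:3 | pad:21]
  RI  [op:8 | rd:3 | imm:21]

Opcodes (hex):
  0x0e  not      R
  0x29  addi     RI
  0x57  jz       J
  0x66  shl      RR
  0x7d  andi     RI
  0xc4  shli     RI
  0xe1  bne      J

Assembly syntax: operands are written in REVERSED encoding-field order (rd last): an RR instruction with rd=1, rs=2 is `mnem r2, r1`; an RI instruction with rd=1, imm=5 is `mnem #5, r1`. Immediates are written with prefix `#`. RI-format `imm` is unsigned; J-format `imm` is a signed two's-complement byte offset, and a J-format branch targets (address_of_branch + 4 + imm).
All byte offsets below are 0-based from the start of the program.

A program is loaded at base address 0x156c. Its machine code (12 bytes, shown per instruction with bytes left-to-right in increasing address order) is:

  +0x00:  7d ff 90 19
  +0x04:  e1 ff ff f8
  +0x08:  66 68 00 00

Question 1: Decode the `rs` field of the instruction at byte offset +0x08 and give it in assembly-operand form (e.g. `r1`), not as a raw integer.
r2

off 0x08: read 66 68 00 00 as big → 0x66680000
  top 8b → 0x66 → shl [RR]
  [23:21] rd=3 = r3
  [20:18] rs=2 = r2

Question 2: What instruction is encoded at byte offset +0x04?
off 0x04: read e1 ff ff f8 as big → 0xe1fffff8
  top 8b → 0xe1 → bne [J]
  [23:0] imm=16777208 (s24→-8) = #-8

bne #-8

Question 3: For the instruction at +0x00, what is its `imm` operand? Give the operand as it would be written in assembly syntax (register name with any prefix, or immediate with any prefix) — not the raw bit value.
[00] 7d ff 90 19 → 0x7dff9019
  top 8b → 0x7d → andi [RI]
  [23:21] rd=7 = r7
  [20:0] imm=2068505 = #2068505

#2068505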